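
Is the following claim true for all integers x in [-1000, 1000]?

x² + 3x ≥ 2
The claim fails at x = 0:
x = 0: LHS = 0² + 3·0 = 0; 0 ≥ 2 — FAILS

Because a single integer refutes it, the statement is false.

Answer: False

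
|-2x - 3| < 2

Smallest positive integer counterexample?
Testing positive integers:
x = 1: LHS = |-2·1 - 3| = |-5| = 5; 5 < 2 — FAILS  ← smallest positive counterexample

Answer: x = 1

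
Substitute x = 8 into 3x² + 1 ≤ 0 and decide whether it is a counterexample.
Substitute x = 8 into the relation:
x = 8: LHS = 3·8² + 1 = 193; 193 ≤ 0 — FAILS

Since the claim fails at x = 8, this value is a counterexample.

Answer: Yes, x = 8 is a counterexample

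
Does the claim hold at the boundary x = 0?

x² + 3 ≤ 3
x = 0: LHS = 0² + 3 = 3; 3 ≤ 3 — holds

The relation is satisfied at x = 0.

Answer: Yes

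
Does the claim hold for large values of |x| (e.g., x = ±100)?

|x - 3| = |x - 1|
x = 100: LHS = |100 - 3| = |97| = 97, RHS = |100 - 1| = |99| = 99; 97 = 99 — FAILS
x = -100: LHS = |(-100) - 3| = |-103| = 103, RHS = |(-100) - 1| = |-101| = 101; 103 = 101 — FAILS

Answer: No, fails for both x = 100 and x = -100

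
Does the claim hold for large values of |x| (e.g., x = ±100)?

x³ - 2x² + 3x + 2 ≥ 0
x = 100: LHS = 100³ - 2·100² + 3·100 + 2 = 980302; 980302 ≥ 0 — holds
x = -100: LHS = (-100)³ - 2·(-100)² + 3·(-100) + 2 = -1020298; -1020298 ≥ 0 — FAILS

Answer: Partially: holds for x = 100, fails for x = -100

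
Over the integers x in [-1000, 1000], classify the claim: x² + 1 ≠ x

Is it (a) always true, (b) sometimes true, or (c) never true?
Over all integers in [-1000, 1000], LHS − RHS is always positive; it is smallest at x = 0, where it equals 1:
x = 0: LHS = 0² + 1 = 1; 1 ≠ 0 — holds
At the ends of the range:
x = -1000: LHS = (-1000)² + 1 = 1000001; 1000001 ≠ -1000 — holds
x = 1000: LHS = 1000² + 1 = 1000001; 1000001 ≠ 1000 — holds
Hence LHS − RHS is never 0, i.e. the two sides are never equal, so the relation holds for every integer in [-1000, 1000].

No counterexample exists.

Answer: Always true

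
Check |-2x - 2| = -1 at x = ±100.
x = 100: LHS = |-2·100 - 2| = |-202| = 202; 202 = -1 — FAILS
x = -100: LHS = |-2·(-100) - 2| = |198| = 198; 198 = -1 — FAILS

Answer: No, fails for both x = 100 and x = -100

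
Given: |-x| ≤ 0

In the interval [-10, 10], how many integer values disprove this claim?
Counterexamples in [-10, 10]: {-10, -9, -8, -7, -6, -5, -4, -3, -2, -1, 1, 2, 3, 4, 5, 6, 7, 8, 9, 10}.

Counting them gives 20 values.

Answer: 20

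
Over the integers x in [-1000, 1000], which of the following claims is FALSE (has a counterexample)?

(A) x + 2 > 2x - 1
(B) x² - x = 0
(A) x = 3: LHS = 3 + 2 = 5, RHS = 2·3 - 1 = 5; 5 > 5 — FAILS
(B) x = -1: LHS = (-1)² - (-1) = 2; 2 = 0 — FAILS

Answer: Both A and B are false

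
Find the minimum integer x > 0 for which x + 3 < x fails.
Testing positive integers:
x = 1: LHS = 1 + 3 = 4; 4 < 1 — FAILS  ← smallest positive counterexample

Answer: x = 1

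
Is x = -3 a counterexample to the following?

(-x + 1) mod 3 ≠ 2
Substitute x = -3 into the relation:
x = -3: LHS = (-(-3) + 1) mod 3 = 4 mod 3 = 1; 1 ≠ 2 — holds

The claim holds here, so x = -3 is not a counterexample. (A counterexample exists elsewhere, e.g. x = -1.)

Answer: No, x = -3 is not a counterexample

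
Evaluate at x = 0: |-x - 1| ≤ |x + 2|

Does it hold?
x = 0: LHS = |-0 - 1| = |-1| = 1, RHS = |0 + 2| = |2| = 2; 1 ≤ 2 — holds

The relation is satisfied at x = 0.

Answer: Yes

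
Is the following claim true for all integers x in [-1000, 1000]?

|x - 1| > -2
An absolute value is never negative, so the left side is ≥ 0 for every x, while the right side is -2. Tightest case in [-1000, 1000] is x = 1:
x = 1: LHS = |1 - 1| = |0| = 0; 0 > -2 — holds
Hence LHS − RHS is never zero or negative, i.e. LHS > RHS throughout, so the relation holds for every integer in [-1000, 1000].

No counterexample exists.

Answer: True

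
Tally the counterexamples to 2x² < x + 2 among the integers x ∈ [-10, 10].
Counterexamples in [-10, 10]: {-10, -9, -8, -7, -6, -5, -4, -3, -2, -1, 2, 3, 4, 5, 6, 7, 8, 9, 10}.

Counting them gives 19 values.

Answer: 19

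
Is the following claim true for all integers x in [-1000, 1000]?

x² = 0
The claim fails at x = 1:
x = 1: LHS = 1² = 1; 1 = 0 — FAILS

Because a single integer refutes it, the statement is false.

Answer: False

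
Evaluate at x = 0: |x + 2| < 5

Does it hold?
x = 0: LHS = |0 + 2| = |2| = 2; 2 < 5 — holds

The relation is satisfied at x = 0.

Answer: Yes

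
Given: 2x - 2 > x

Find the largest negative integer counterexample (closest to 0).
Testing negative integers from -1 downward:
x = -1: LHS = 2·(-1) - 2 = -4; -4 > -1 — FAILS  ← closest negative counterexample to 0

Answer: x = -1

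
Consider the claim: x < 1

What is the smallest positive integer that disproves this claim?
Testing positive integers:
x = 1: 1 < 1 — FAILS  ← smallest positive counterexample

Answer: x = 1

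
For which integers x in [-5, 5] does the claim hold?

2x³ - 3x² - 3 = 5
Track d = LHS − RHS over the integers in [-5, 5]. Equality would need d = 0, but d changes sign only between consecutive integers, jumping over 0:
x = 2: LHS = 2·2³ - 3·2² - 3 = 1; 1 = 5 — FAILS  (d = -4)
x = 3: LHS = 2·3³ - 3·3² - 3 = 24; 24 = 5 — FAILS  (d = 19)
Away from these crossings d keeps a constant sign, and checking every integer in [-5, 5] confirms d ≠ 0 throughout. Hence the two sides are never equal, so the claimed relation (=) fails for every integer in [-5, 5].

Answer: None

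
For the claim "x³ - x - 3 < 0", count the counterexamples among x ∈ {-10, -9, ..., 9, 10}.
Counterexamples in [-10, 10]: {2, 3, 4, 5, 6, 7, 8, 9, 10}.

Counting them gives 9 values.

Answer: 9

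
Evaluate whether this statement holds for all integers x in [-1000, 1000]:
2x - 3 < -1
The claim fails at x = 1:
x = 1: LHS = 2·1 - 3 = -1; -1 < -1 — FAILS

Because a single integer refutes it, the statement is false.

Answer: False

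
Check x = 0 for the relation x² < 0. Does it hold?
x = 0: LHS = 0² = 0; 0 < 0 — FAILS

The relation fails at x = 0, so x = 0 is a counterexample.

Answer: No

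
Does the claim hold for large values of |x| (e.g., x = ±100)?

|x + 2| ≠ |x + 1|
x = 100: LHS = |100 + 2| = |102| = 102, RHS = |100 + 1| = |101| = 101; 102 ≠ 101 — holds
x = -100: LHS = |(-100) + 2| = |-98| = 98, RHS = |(-100) + 1| = |-99| = 99; 98 ≠ 99 — holds

Answer: Yes, holds for both x = 100 and x = -100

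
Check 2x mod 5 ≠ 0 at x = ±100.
x = 100: LHS = (2·100) mod 5 = 200 mod 5 = 0; 0 ≠ 0 — FAILS
x = -100: LHS = (2·(-100)) mod 5 = (-200) mod 5 = 0; 0 ≠ 0 — FAILS

Answer: No, fails for both x = 100 and x = -100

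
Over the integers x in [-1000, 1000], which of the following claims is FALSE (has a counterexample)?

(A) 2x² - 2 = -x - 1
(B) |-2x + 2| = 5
(A) x = 0: LHS = 2·0² - 2 = -2, RHS = -0 - 1 = -1; -2 = -1 — FAILS
(B) x = 0: LHS = |-2·0 + 2| = |2| = 2; 2 = 5 — FAILS

Answer: Both A and B are false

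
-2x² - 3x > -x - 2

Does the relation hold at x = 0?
x = 0: LHS = -2·0² - 3·0 = 0, RHS = -0 - 2 = -2; 0 > -2 — holds

The relation is satisfied at x = 0.

Answer: Yes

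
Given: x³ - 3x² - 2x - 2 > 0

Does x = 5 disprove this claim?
Substitute x = 5 into the relation:
x = 5: LHS = 5³ - 3·5² - 2·5 - 2 = 38; 38 > 0 — holds

The claim holds here, so x = 5 is not a counterexample. (A counterexample exists elsewhere, e.g. x = 0.)

Answer: No, x = 5 is not a counterexample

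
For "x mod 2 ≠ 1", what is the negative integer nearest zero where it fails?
Testing negative integers from -1 downward:
x = -1: LHS = (-1) mod 2 = 1; 1 ≠ 1 — FAILS  ← closest negative counterexample to 0

Answer: x = -1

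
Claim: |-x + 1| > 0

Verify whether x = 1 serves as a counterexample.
Substitute x = 1 into the relation:
x = 1: LHS = |-1 + 1| = |0| = 0; 0 > 0 — FAILS

Since the claim fails at x = 1, this value is a counterexample.

Answer: Yes, x = 1 is a counterexample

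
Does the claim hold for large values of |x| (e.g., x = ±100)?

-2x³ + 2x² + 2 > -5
x = 100: LHS = -2·100³ + 2·100² + 2 = -1979998; -1979998 > -5 — FAILS
x = -100: LHS = -2·(-100)³ + 2·(-100)² + 2 = 2020002; 2020002 > -5 — holds

Answer: Partially: fails for x = 100, holds for x = -100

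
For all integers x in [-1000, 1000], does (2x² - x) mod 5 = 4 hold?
The claim fails at x = 0:
x = 0: LHS = (2·0² - 0) mod 5 = 0 mod 5 = 0; 0 = 4 — FAILS

Because a single integer refutes it, the statement is false.

Answer: False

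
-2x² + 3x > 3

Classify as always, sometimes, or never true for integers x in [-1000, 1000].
Over all integers in [-1000, 1000], LHS − RHS is largest at x = 1, where it equals -2:
x = 1: LHS = -2·1² + 3·1 = 1; 1 > 3 — FAILS
At the ends of the range:
x = -1000: LHS = -2·(-1000)² + 3·(-1000) = -2003000; -2003000 > 3 — FAILS
x = 1000: LHS = -2·1000² + 3·1000 = -1997000; -1997000 > 3 — FAILS
Hence LHS − RHS is never positive, i.e. LHS ≤ RHS throughout, so the claimed relation (>) fails for every integer in [-1000, 1000].

No integer in the range satisfies it.

Answer: Never true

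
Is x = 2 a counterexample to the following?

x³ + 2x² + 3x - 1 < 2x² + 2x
Substitute x = 2 into the relation:
x = 2: LHS = 2³ + 2·2² + 3·2 - 1 = 21, RHS = 2·2² + 2·2 = 12; 21 < 12 — FAILS

Since the claim fails at x = 2, this value is a counterexample.

Answer: Yes, x = 2 is a counterexample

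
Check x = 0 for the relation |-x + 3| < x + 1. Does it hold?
x = 0: LHS = |-0 + 3| = |3| = 3, RHS = 0 + 1 = 1; 3 < 1 — FAILS

The relation fails at x = 0, so x = 0 is a counterexample.

Answer: No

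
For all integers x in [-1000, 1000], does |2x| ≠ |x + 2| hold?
The claim fails at x = 2:
x = 2: LHS = |2·2| = |4| = 4, RHS = |2 + 2| = |4| = 4; 4 ≠ 4 — FAILS

Because a single integer refutes it, the statement is false.

Answer: False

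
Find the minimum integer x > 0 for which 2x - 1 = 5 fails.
Testing positive integers:
x = 1: LHS = 2·1 - 1 = 1; 1 = 5 — FAILS  ← smallest positive counterexample

Answer: x = 1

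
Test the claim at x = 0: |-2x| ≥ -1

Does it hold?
x = 0: LHS = |-2·0| = |0| = 0; 0 ≥ -1 — holds

The relation is satisfied at x = 0.

Answer: Yes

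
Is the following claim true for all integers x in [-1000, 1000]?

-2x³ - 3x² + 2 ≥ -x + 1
The claim fails at x = 1:
x = 1: LHS = -2·1³ - 3·1² + 2 = -3, RHS = -1 + 1 = 0; -3 ≥ 0 — FAILS

Because a single integer refutes it, the statement is false.

Answer: False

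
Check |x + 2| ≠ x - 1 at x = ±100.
x = 100: LHS = |100 + 2| = |102| = 102, RHS = 100 - 1 = 99; 102 ≠ 99 — holds
x = -100: LHS = |(-100) + 2| = |-98| = 98, RHS = (-100) - 1 = -101; 98 ≠ -101 — holds

Answer: Yes, holds for both x = 100 and x = -100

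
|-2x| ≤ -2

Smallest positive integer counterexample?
Testing positive integers:
x = 1: LHS = |-2·1| = |-2| = 2; 2 ≤ -2 — FAILS  ← smallest positive counterexample

Answer: x = 1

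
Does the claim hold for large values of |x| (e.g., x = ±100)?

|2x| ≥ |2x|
x = 100: LHS = |2·100| = |200| = 200, RHS = |2·100| = |200| = 200; 200 ≥ 200 — holds
x = -100: LHS = |2·(-100)| = |-200| = 200, RHS = |2·(-100)| = |-200| = 200; 200 ≥ 200 — holds

Answer: Yes, holds for both x = 100 and x = -100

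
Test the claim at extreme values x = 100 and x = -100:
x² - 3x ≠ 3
x = 100: LHS = 100² - 3·100 = 9700; 9700 ≠ 3 — holds
x = -100: LHS = (-100)² - 3·(-100) = 10300; 10300 ≠ 3 — holds

Answer: Yes, holds for both x = 100 and x = -100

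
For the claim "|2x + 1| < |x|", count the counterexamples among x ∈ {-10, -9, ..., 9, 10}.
Counterexamples in [-10, 10]: {-10, -9, -8, -7, -6, -5, -4, -3, -2, -1, 0, 1, 2, 3, 4, 5, 6, 7, 8, 9, 10}.

Counting them gives 21 values.

Answer: 21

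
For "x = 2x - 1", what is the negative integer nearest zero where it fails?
Testing negative integers from -1 downward:
x = -1: RHS = 2·(-1) - 1 = -3; -1 = -3 — FAILS  ← closest negative counterexample to 0

Answer: x = -1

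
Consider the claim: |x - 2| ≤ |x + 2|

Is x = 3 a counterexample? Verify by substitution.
Substitute x = 3 into the relation:
x = 3: LHS = |3 - 2| = |1| = 1, RHS = |3 + 2| = |5| = 5; 1 ≤ 5 — holds

The claim holds here, so x = 3 is not a counterexample. (A counterexample exists elsewhere, e.g. x = -1.)

Answer: No, x = 3 is not a counterexample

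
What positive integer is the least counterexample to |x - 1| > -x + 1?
Testing positive integers:
x = 1: LHS = |1 - 1| = |0| = 0, RHS = -1 + 1 = 0; 0 > 0 — FAILS  ← smallest positive counterexample

Answer: x = 1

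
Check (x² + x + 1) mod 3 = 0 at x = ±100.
x = 100: LHS = (100² + 100 + 1) mod 3 = 10101 mod 3 = 0; 0 = 0 — holds
x = -100: LHS = ((-100)² + (-100) + 1) mod 3 = 9901 mod 3 = 1; 1 = 0 — FAILS

Answer: Partially: holds for x = 100, fails for x = -100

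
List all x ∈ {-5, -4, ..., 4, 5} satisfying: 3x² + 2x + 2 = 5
Track d = LHS − RHS over the integers in [-5, 5]. Equality would need d = 0, but d changes sign only between consecutive integers, jumping over 0:
x = -2: LHS = 3·(-2)² + 2·(-2) + 2 = 10; 10 = 5 — FAILS  (d = 5)
x = -1: LHS = 3·(-1)² + 2·(-1) + 2 = 3; 3 = 5 — FAILS  (d = -2)
x = 0: LHS = 3·0² + 2·0 + 2 = 2; 2 = 5 — FAILS  (d = -3)
x = 1: LHS = 3·1² + 2·1 + 2 = 7; 7 = 5 — FAILS  (d = 2)
Away from these crossings d keeps a constant sign, and checking every integer in [-5, 5] confirms d ≠ 0 throughout. Hence the two sides are never equal, so the claimed relation (=) fails for every integer in [-5, 5].

Answer: None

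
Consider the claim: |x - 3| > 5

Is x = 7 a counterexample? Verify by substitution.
Substitute x = 7 into the relation:
x = 7: LHS = |7 - 3| = |4| = 4; 4 > 5 — FAILS

Since the claim fails at x = 7, this value is a counterexample.

Answer: Yes, x = 7 is a counterexample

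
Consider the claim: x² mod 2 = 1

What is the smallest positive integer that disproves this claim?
Testing positive integers:
x = 1: LHS = (1²) mod 2 = 1 mod 2 = 1; 1 = 1 — holds
x = 2: LHS = (2²) mod 2 = 4 mod 2 = 0; 0 = 1 — FAILS  ← smallest positive counterexample

Answer: x = 2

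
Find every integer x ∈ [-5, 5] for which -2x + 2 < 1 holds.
Holds for: {1, 2, 3, 4, 5}
Fails for: {-5, -4, -3, -2, -1, 0}

Answer: {1, 2, 3, 4, 5}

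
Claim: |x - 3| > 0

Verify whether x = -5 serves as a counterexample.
Substitute x = -5 into the relation:
x = -5: LHS = |(-5) - 3| = |-8| = 8; 8 > 0 — holds

The claim holds here, so x = -5 is not a counterexample. (A counterexample exists elsewhere, e.g. x = 3.)

Answer: No, x = -5 is not a counterexample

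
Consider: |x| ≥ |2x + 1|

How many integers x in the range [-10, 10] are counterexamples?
Counterexamples in [-10, 10]: {-10, -9, -8, -7, -6, -5, -4, -3, -2, 0, 1, 2, 3, 4, 5, 6, 7, 8, 9, 10}.

Counting them gives 20 values.

Answer: 20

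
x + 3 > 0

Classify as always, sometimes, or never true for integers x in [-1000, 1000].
Holds at x = 0: LHS = 0 + 3 = 3; 3 > 0 — holds
Fails at x = -3: LHS = (-3) + 3 = 0; 0 > 0 — FAILS
It is satisfied by some integers in the range but not all.

Answer: Sometimes true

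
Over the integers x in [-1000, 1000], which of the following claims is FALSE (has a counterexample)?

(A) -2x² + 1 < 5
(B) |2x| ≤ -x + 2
(A) Over all integers in [-1000, 1000], LHS − RHS is largest at x = 0, where it equals -4:
x = 0: LHS = -2·0² + 1 = 1; 1 < 5 — holds
At the ends of the range:
x = -1000: LHS = -2·(-1000)² + 1 = -1999999; -1999999 < 5 — holds
x = 1000: LHS = -2·1000² + 1 = -1999999; -1999999 < 5 — holds
Hence LHS − RHS is never zero or positive, i.e. LHS < RHS throughout, so the relation holds for every integer in [-1000, 1000].

(B) x = 1: LHS = |2·1| = |2| = 2, RHS = -1 + 2 = 1; 2 ≤ 1 — FAILS

Only (B) has a counterexample.

Answer: B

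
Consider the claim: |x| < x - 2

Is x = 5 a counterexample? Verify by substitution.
Substitute x = 5 into the relation:
x = 5: LHS = |5| = 5, RHS = 5 - 2 = 3; 5 < 3 — FAILS

Since the claim fails at x = 5, this value is a counterexample.

Answer: Yes, x = 5 is a counterexample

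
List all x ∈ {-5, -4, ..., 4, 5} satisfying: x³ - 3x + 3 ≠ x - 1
Track d = LHS − RHS over the integers in [-5, 5]. Equality would need d = 0, but d changes sign only between consecutive integers, jumping over 0:
x = -3: LHS = (-3)³ - 3·(-3) + 3 = -15, RHS = (-3) - 1 = -4; -15 ≠ -4 — holds  (d = -11)
x = -2: LHS = (-2)³ - 3·(-2) + 3 = 1, RHS = (-2) - 1 = -3; 1 ≠ -3 — holds  (d = 4)
Away from these crossings d keeps a constant sign, and checking every integer in [-5, 5] confirms d ≠ 0 throughout. Hence the two sides are never equal, so the relation holds for every integer in [-5, 5].

Answer: All integers in [-5, 5]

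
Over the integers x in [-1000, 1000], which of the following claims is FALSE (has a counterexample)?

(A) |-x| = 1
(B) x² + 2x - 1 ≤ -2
(A) x = 0: LHS = |-0| = |0| = 0; 0 = 1 — FAILS
(B) x = 0: LHS = 0² + 2·0 - 1 = -1; -1 ≤ -2 — FAILS

Answer: Both A and B are false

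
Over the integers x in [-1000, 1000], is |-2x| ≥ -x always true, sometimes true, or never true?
Over all integers in [-1000, 1000], LHS − RHS is smallest at x = 0, where it equals 0:
x = 0: LHS = |-2·0| = |0| = 0, RHS = -0 = 0; 0 ≥ 0 — holds
At the ends of the range:
x = -1000: LHS = |-2·(-1000)| = |2000| = 2000, RHS = -(-1000) = 1000; 2000 ≥ 1000 — holds
x = 1000: LHS = |-2·1000| = |-2000| = 2000; 2000 ≥ -1000 — holds
Hence LHS − RHS is never negative, i.e. LHS ≥ RHS throughout, so the relation holds for every integer in [-1000, 1000].

No counterexample exists.

Answer: Always true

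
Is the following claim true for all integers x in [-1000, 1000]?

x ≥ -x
The claim fails at x = -1:
x = -1: RHS = -(-1) = 1; -1 ≥ 1 — FAILS

Because a single integer refutes it, the statement is false.

Answer: False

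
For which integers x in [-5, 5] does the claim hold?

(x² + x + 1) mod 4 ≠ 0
For a polynomial with integer coefficients, its value mod 4 depends only on x mod 4, so it suffices to check one representative of each residue class, x = 0, 1, 2, 3:
x = 0: LHS = (0² + 0 + 1) mod 4 = 1 mod 4 = 1; 1 ≠ 0 — holds
x = 1: LHS = (1² + 1 + 1) mod 4 = 3 mod 4 = 3; 3 ≠ 0 — holds
x = 2: LHS = (2² + 2 + 1) mod 4 = 7 mod 4 = 3; 3 ≠ 0 — holds
x = 3: LHS = (3² + 3 + 1) mod 4 = 13 mod 4 = 1; 1 ≠ 0 — holds
The relation holds in every residue class, so the relation holds for every integer in [-5, 5].

Answer: All integers in [-5, 5]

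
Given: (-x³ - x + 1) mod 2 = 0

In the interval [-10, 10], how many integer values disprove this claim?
Counterexamples in [-10, 10]: {-10, -9, -8, -7, -6, -5, -4, -3, -2, -1, 0, 1, 2, 3, 4, 5, 6, 7, 8, 9, 10}.

Counting them gives 21 values.

Answer: 21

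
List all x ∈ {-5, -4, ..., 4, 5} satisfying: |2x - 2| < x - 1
Over all integers in [-5, 5], LHS − RHS is smallest at x = 1, where it equals 0:
x = 1: LHS = |2·1 - 2| = |0| = 0, RHS = 1 - 1 = 0; 0 < 0 — FAILS
At the ends of the range:
x = -5: LHS = |2·(-5) - 2| = |-12| = 12, RHS = (-5) - 1 = -6; 12 < -6 — FAILS
x = 5: LHS = |2·5 - 2| = |8| = 8, RHS = 5 - 1 = 4; 8 < 4 — FAILS
Hence LHS − RHS is never negative, i.e. LHS ≥ RHS throughout, so the claimed relation (<) fails for every integer in [-5, 5].

Answer: None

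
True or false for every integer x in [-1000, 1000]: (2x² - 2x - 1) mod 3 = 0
The claim fails at x = 0:
x = 0: LHS = (2·0² - 2·0 - 1) mod 3 = (-1) mod 3 = 2; 2 = 0 — FAILS

Because a single integer refutes it, the statement is false.

Answer: False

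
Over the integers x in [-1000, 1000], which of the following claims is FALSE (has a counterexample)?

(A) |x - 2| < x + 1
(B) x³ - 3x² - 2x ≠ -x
(A) x = 0: LHS = |0 - 2| = |-2| = 2, RHS = 0 + 1 = 1; 2 < 1 — FAILS
(B) x = 0: LHS = 0³ - 3·0² - 2·0 = 0, RHS = -0 = 0; 0 ≠ 0 — FAILS

Answer: Both A and B are false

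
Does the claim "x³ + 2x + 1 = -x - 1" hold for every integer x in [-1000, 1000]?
The claim fails at x = 0:
x = 0: LHS = 0³ + 2·0 + 1 = 1, RHS = -0 - 1 = -1; 1 = -1 — FAILS

Because a single integer refutes it, the statement is false.

Answer: False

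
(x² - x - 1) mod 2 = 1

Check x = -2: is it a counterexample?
Substitute x = -2 into the relation:
x = -2: LHS = ((-2)² - (-2) - 1) mod 2 = 5 mod 2 = 1; 1 = 1 — holds

The relation holds at x = -2, so it is not a counterexample.

Answer: No, x = -2 is not a counterexample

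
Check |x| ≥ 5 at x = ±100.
x = 100: LHS = |100| = 100; 100 ≥ 5 — holds
x = -100: LHS = |-100| = 100; 100 ≥ 5 — holds

Answer: Yes, holds for both x = 100 and x = -100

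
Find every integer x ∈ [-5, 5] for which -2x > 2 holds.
Holds for: {-5, -4, -3, -2}
Fails for: {-1, 0, 1, 2, 3, 4, 5}

Answer: {-5, -4, -3, -2}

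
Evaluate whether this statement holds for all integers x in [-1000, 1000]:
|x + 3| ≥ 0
An absolute value is never negative, so the left side is ≥ 0 for every x, while the right side is 0. Tightest case in [-1000, 1000] is x = -3:
x = -3: LHS = |(-3) + 3| = |0| = 0; 0 ≥ 0 — holds
Hence LHS − RHS is never negative, i.e. LHS ≥ RHS throughout, so the relation holds for every integer in [-1000, 1000].

No counterexample exists.

Answer: True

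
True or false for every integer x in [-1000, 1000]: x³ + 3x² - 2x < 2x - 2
The claim fails at x = 0:
x = 0: LHS = 0³ + 3·0² - 2·0 = 0, RHS = 2·0 - 2 = -2; 0 < -2 — FAILS

Because a single integer refutes it, the statement is false.

Answer: False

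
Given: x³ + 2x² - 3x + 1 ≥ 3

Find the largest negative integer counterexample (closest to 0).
Testing negative integers from -1 downward:
x = -1: LHS = (-1)³ + 2·(-1)² - 3·(-1) + 1 = 5; 5 ≥ 3 — holds
x = -2: LHS = (-2)³ + 2·(-2)² - 3·(-2) + 1 = 7; 7 ≥ 3 — holds
x = -3: LHS = (-3)³ + 2·(-3)² - 3·(-3) + 1 = 1; 1 ≥ 3 — FAILS  ← closest negative counterexample to 0

Answer: x = -3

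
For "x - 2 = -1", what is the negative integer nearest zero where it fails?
Testing negative integers from -1 downward:
x = -1: LHS = (-1) - 2 = -3; -3 = -1 — FAILS  ← closest negative counterexample to 0

Answer: x = -1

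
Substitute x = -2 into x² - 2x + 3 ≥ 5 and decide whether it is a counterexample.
Substitute x = -2 into the relation:
x = -2: LHS = (-2)² - 2·(-2) + 3 = 11; 11 ≥ 5 — holds

The claim holds here, so x = -2 is not a counterexample. (A counterexample exists elsewhere, e.g. x = 0.)

Answer: No, x = -2 is not a counterexample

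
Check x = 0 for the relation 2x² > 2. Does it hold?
x = 0: LHS = 2·0² = 0; 0 > 2 — FAILS

The relation fails at x = 0, so x = 0 is a counterexample.

Answer: No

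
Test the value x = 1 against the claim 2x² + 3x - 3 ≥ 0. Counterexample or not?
Substitute x = 1 into the relation:
x = 1: LHS = 2·1² + 3·1 - 3 = 2; 2 ≥ 0 — holds

The claim holds here, so x = 1 is not a counterexample. (A counterexample exists elsewhere, e.g. x = 0.)

Answer: No, x = 1 is not a counterexample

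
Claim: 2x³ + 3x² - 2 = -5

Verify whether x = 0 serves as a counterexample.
Substitute x = 0 into the relation:
x = 0: LHS = 2·0³ + 3·0² - 2 = -2; -2 = -5 — FAILS

Since the claim fails at x = 0, this value is a counterexample.

Answer: Yes, x = 0 is a counterexample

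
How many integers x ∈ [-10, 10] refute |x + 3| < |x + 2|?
Counterexamples in [-10, 10]: {-2, -1, 0, 1, 2, 3, 4, 5, 6, 7, 8, 9, 10}.

Counting them gives 13 values.

Answer: 13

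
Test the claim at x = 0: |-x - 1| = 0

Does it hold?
x = 0: LHS = |-0 - 1| = |-1| = 1; 1 = 0 — FAILS

The relation fails at x = 0, so x = 0 is a counterexample.

Answer: No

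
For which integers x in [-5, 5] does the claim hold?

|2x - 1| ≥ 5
Holds for: {-5, -4, -3, -2, 3, 4, 5}
Fails for: {-1, 0, 1, 2}

Answer: {-5, -4, -3, -2, 3, 4, 5}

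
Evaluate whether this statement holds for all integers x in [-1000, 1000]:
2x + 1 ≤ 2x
The claim fails at x = 0:
x = 0: LHS = 2·0 + 1 = 1, RHS = 2·0 = 0; 1 ≤ 0 — FAILS

Because a single integer refutes it, the statement is false.

Answer: False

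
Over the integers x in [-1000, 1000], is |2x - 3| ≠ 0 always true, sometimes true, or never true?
Over all integers in [-1000, 1000], LHS − RHS is always positive; it is smallest at x = 1, where it equals 1:
x = 1: LHS = |2·1 - 3| = |-1| = 1; 1 ≠ 0 — holds
At the ends of the range:
x = -1000: LHS = |2·(-1000) - 3| = |-2003| = 2003; 2003 ≠ 0 — holds
x = 1000: LHS = |2·1000 - 3| = |1997| = 1997; 1997 ≠ 0 — holds
Hence LHS − RHS is never 0, i.e. the two sides are never equal, so the relation holds for every integer in [-1000, 1000].

No counterexample exists.

Answer: Always true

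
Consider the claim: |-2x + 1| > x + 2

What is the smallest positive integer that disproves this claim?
Testing positive integers:
x = 1: LHS = |-2·1 + 1| = |-1| = 1, RHS = 1 + 2 = 3; 1 > 3 — FAILS  ← smallest positive counterexample

Answer: x = 1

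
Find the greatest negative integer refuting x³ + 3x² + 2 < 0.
Testing negative integers from -1 downward:
x = -1: LHS = (-1)³ + 3·(-1)² + 2 = 4; 4 < 0 — FAILS  ← closest negative counterexample to 0

Answer: x = -1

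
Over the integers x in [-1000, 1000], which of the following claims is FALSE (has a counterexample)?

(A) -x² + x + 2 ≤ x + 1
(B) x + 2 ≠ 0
(A) x = 0: LHS = -0² + 0 + 2 = 2, RHS = 0 + 1 = 1; 2 ≤ 1 — FAILS
(B) x = -2: LHS = (-2) + 2 = 0; 0 ≠ 0 — FAILS

Answer: Both A and B are false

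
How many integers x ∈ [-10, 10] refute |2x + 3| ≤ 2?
Counterexamples in [-10, 10]: {-10, -9, -8, -7, -6, -5, -4, -3, 0, 1, 2, 3, 4, 5, 6, 7, 8, 9, 10}.

Counting them gives 19 values.

Answer: 19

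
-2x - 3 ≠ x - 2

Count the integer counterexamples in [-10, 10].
Track d = LHS − RHS over the integers in [-10, 10]. Equality would need d = 0, but d changes sign only between consecutive integers, jumping over 0:
x = -1: LHS = -2·(-1) - 3 = -1, RHS = (-1) - 2 = -3; -1 ≠ -3 — holds  (d = 2)
x = 0: LHS = -2·0 - 3 = -3, RHS = 0 - 2 = -2; -3 ≠ -2 — holds  (d = -1)
Away from these crossings d keeps a constant sign, and checking every integer in [-10, 10] confirms d ≠ 0 throughout. Hence the two sides are never equal, so the relation holds for every integer in [-10, 10].

No counterexample appears in that range.

Answer: 0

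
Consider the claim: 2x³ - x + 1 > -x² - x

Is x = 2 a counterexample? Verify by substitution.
Substitute x = 2 into the relation:
x = 2: LHS = 2·2³ - 2 + 1 = 15, RHS = -2² - 2 = -6; 15 > -6 — holds

The claim holds here, so x = 2 is not a counterexample. (A counterexample exists elsewhere, e.g. x = -1.)

Answer: No, x = 2 is not a counterexample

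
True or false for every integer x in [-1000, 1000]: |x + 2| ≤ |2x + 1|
The claim fails at x = 0:
x = 0: LHS = |0 + 2| = |2| = 2, RHS = |2·0 + 1| = |1| = 1; 2 ≤ 1 — FAILS

Because a single integer refutes it, the statement is false.

Answer: False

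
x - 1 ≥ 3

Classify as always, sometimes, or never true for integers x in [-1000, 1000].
Holds at x = 4: LHS = 4 - 1 = 3; 3 ≥ 3 — holds
Fails at x = 0: LHS = 0 - 1 = -1; -1 ≥ 3 — FAILS
It is satisfied by some integers in the range but not all.

Answer: Sometimes true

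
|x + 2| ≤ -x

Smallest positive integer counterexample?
Testing positive integers:
x = 1: LHS = |1 + 2| = |3| = 3; 3 ≤ -1 — FAILS  ← smallest positive counterexample

Answer: x = 1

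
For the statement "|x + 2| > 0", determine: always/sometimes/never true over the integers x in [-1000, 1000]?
Holds at x = 0: LHS = |0 + 2| = |2| = 2; 2 > 0 — holds
Fails at x = -2: LHS = |(-2) + 2| = |0| = 0; 0 > 0 — FAILS
It is satisfied by some integers in the range but not all.

Answer: Sometimes true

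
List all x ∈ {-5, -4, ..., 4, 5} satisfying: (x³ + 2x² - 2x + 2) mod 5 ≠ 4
Holds for: {-5, -4, -2, -1, 0, 1, 3, 4, 5}
Fails for: {-3, 2}

Answer: {-5, -4, -2, -1, 0, 1, 3, 4, 5}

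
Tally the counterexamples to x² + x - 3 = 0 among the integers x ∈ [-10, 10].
Counterexamples in [-10, 10]: {-10, -9, -8, -7, -6, -5, -4, -3, -2, -1, 0, 1, 2, 3, 4, 5, 6, 7, 8, 9, 10}.

Counting them gives 21 values.

Answer: 21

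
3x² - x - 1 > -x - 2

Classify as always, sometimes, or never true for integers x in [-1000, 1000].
Over all integers in [-1000, 1000], LHS − RHS is smallest at x = 0, where it equals 1:
x = 0: LHS = 3·0² - 0 - 1 = -1, RHS = -0 - 2 = -2; -1 > -2 — holds
At the ends of the range:
x = -1000: LHS = 3·(-1000)² - (-1000) - 1 = 3000999, RHS = -(-1000) - 2 = 998; 3000999 > 998 — holds
x = 1000: LHS = 3·1000² - 1000 - 1 = 2998999, RHS = -1000 - 2 = -1002; 2998999 > -1002 — holds
Hence LHS − RHS is never zero or negative, i.e. LHS > RHS throughout, so the relation holds for every integer in [-1000, 1000].

No counterexample exists.

Answer: Always true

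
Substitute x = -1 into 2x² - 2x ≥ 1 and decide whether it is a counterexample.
Substitute x = -1 into the relation:
x = -1: LHS = 2·(-1)² - 2·(-1) = 4; 4 ≥ 1 — holds

The claim holds here, so x = -1 is not a counterexample. (A counterexample exists elsewhere, e.g. x = 0.)

Answer: No, x = -1 is not a counterexample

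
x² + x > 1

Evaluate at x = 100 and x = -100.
x = 100: LHS = 100² + 100 = 10100; 10100 > 1 — holds
x = -100: LHS = (-100)² + (-100) = 9900; 9900 > 1 — holds

Answer: Yes, holds for both x = 100 and x = -100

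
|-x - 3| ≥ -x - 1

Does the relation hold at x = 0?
x = 0: LHS = |-0 - 3| = |-3| = 3, RHS = -0 - 1 = -1; 3 ≥ -1 — holds

The relation is satisfied at x = 0.

Answer: Yes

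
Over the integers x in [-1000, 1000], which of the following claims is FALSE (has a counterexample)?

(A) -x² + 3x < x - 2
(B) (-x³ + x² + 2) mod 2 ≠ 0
(A) x = 0: LHS = -0² + 3·0 = 0, RHS = 0 - 2 = -2; 0 < -2 — FAILS
(B) x = 0: LHS = (-0³ + 0² + 2) mod 2 = 2 mod 2 = 0; 0 ≠ 0 — FAILS

Answer: Both A and B are false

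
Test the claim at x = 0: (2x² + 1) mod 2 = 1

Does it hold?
x = 0: LHS = (2·0² + 1) mod 2 = 1 mod 2 = 1; 1 = 1 — holds

The relation is satisfied at x = 0.

Answer: Yes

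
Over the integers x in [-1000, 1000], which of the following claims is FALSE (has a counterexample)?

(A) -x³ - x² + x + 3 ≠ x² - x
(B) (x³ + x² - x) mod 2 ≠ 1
(A) x = -1: LHS = -(-1)³ - (-1)² + (-1) + 3 = 2, RHS = (-1)² - (-1) = 2; 2 ≠ 2 — FAILS
(B) x = 1: LHS = (1³ + 1² - 1) mod 2 = 1 mod 2 = 1; 1 ≠ 1 — FAILS

Answer: Both A and B are false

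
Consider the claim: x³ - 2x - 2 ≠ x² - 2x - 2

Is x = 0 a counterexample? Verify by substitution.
Substitute x = 0 into the relation:
x = 0: LHS = 0³ - 2·0 - 2 = -2, RHS = 0² - 2·0 - 2 = -2; -2 ≠ -2 — FAILS

Since the claim fails at x = 0, this value is a counterexample.

Answer: Yes, x = 0 is a counterexample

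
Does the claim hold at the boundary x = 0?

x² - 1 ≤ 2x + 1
x = 0: LHS = 0² - 1 = -1, RHS = 2·0 + 1 = 1; -1 ≤ 1 — holds

The relation is satisfied at x = 0.

Answer: Yes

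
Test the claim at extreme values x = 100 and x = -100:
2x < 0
x = 100: LHS = 2·100 = 200; 200 < 0 — FAILS
x = -100: LHS = 2·(-100) = -200; -200 < 0 — holds

Answer: Partially: fails for x = 100, holds for x = -100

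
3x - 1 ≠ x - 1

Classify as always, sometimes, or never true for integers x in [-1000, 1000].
Holds at x = 1: LHS = 3·1 - 1 = 2, RHS = 1 - 1 = 0; 2 ≠ 0 — holds
Fails at x = 0: LHS = 3·0 - 1 = -1, RHS = 0 - 1 = -1; -1 ≠ -1 — FAILS
It is satisfied by some integers in the range but not all.

Answer: Sometimes true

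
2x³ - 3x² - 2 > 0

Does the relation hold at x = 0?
x = 0: LHS = 2·0³ - 3·0² - 2 = -2; -2 > 0 — FAILS

The relation fails at x = 0, so x = 0 is a counterexample.

Answer: No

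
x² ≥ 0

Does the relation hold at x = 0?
x = 0: LHS = 0² = 0; 0 ≥ 0 — holds

The relation is satisfied at x = 0.

Answer: Yes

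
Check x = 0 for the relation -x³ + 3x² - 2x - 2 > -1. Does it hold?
x = 0: LHS = -0³ + 3·0² - 2·0 - 2 = -2; -2 > -1 — FAILS

The relation fails at x = 0, so x = 0 is a counterexample.

Answer: No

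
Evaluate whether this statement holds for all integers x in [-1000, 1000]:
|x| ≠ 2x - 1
The claim fails at x = 1:
x = 1: LHS = |1| = 1, RHS = 2·1 - 1 = 1; 1 ≠ 1 — FAILS

Because a single integer refutes it, the statement is false.

Answer: False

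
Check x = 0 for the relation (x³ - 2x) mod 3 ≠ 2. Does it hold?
x = 0: LHS = (0³ - 2·0) mod 3 = 0 mod 3 = 0; 0 ≠ 2 — holds

The relation is satisfied at x = 0.

Answer: Yes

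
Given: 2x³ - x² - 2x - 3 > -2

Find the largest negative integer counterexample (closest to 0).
Testing negative integers from -1 downward:
x = -1: LHS = 2·(-1)³ - (-1)² - 2·(-1) - 3 = -4; -4 > -2 — FAILS  ← closest negative counterexample to 0

Answer: x = -1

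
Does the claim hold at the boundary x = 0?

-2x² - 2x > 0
x = 0: LHS = -2·0² - 2·0 = 0; 0 > 0 — FAILS

The relation fails at x = 0, so x = 0 is a counterexample.

Answer: No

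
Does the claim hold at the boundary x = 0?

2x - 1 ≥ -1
x = 0: LHS = 2·0 - 1 = -1; -1 ≥ -1 — holds

The relation is satisfied at x = 0.

Answer: Yes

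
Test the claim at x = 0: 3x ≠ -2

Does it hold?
x = 0: LHS = 3·0 = 0; 0 ≠ -2 — holds

The relation is satisfied at x = 0.

Answer: Yes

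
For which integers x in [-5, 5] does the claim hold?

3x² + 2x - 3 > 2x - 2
Holds for: {-5, -4, -3, -2, -1, 1, 2, 3, 4, 5}
Fails for: {0}

Answer: {-5, -4, -3, -2, -1, 1, 2, 3, 4, 5}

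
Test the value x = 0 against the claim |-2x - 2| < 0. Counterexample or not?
Substitute x = 0 into the relation:
x = 0: LHS = |-2·0 - 2| = |-2| = 2; 2 < 0 — FAILS

Since the claim fails at x = 0, this value is a counterexample.

Answer: Yes, x = 0 is a counterexample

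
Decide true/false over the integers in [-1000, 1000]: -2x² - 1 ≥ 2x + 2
The claim fails at x = 0:
x = 0: LHS = -2·0² - 1 = -1, RHS = 2·0 + 2 = 2; -1 ≥ 2 — FAILS

Because a single integer refutes it, the statement is false.

Answer: False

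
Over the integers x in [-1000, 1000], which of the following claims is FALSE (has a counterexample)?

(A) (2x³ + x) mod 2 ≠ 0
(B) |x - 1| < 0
(A) x = 0: LHS = (2·0³ + 0) mod 2 = 0 mod 2 = 0; 0 ≠ 0 — FAILS
(B) x = 0: LHS = |0 - 1| = |-1| = 1; 1 < 0 — FAILS

Answer: Both A and B are false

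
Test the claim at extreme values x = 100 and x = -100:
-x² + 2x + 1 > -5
x = 100: LHS = -100² + 2·100 + 1 = -9799; -9799 > -5 — FAILS
x = -100: LHS = -(-100)² + 2·(-100) + 1 = -10199; -10199 > -5 — FAILS

Answer: No, fails for both x = 100 and x = -100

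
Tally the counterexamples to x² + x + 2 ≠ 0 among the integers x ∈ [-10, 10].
Over all integers in [-10, 10], LHS − RHS is always positive; it is smallest at x = 0, where it equals 2:
x = 0: LHS = 0² + 0 + 2 = 2; 2 ≠ 0 — holds
At the ends of the range:
x = -10: LHS = (-10)² + (-10) + 2 = 92; 92 ≠ 0 — holds
x = 10: LHS = 10² + 10 + 2 = 112; 112 ≠ 0 — holds
Hence LHS − RHS is never 0, i.e. the two sides are never equal, so the relation holds for every integer in [-10, 10].

No counterexample appears in that range.

Answer: 0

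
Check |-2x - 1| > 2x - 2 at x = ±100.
x = 100: LHS = |-2·100 - 1| = |-201| = 201, RHS = 2·100 - 2 = 198; 201 > 198 — holds
x = -100: LHS = |-2·(-100) - 1| = |199| = 199, RHS = 2·(-100) - 2 = -202; 199 > -202 — holds

Answer: Yes, holds for both x = 100 and x = -100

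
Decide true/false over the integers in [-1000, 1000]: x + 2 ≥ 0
The claim fails at x = -3:
x = -3: LHS = (-3) + 2 = -1; -1 ≥ 0 — FAILS

Because a single integer refutes it, the statement is false.

Answer: False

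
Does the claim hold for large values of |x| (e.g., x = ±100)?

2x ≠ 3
x = 100: LHS = 2·100 = 200; 200 ≠ 3 — holds
x = -100: LHS = 2·(-100) = -200; -200 ≠ 3 — holds

Answer: Yes, holds for both x = 100 and x = -100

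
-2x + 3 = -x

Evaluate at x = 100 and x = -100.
x = 100: LHS = -2·100 + 3 = -197; -197 = -100 — FAILS
x = -100: LHS = -2·(-100) + 3 = 203, RHS = -(-100) = 100; 203 = 100 — FAILS

Answer: No, fails for both x = 100 and x = -100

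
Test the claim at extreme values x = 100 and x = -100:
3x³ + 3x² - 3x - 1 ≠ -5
x = 100: LHS = 3·100³ + 3·100² - 3·100 - 1 = 3029699; 3029699 ≠ -5 — holds
x = -100: LHS = 3·(-100)³ + 3·(-100)² - 3·(-100) - 1 = -2969701; -2969701 ≠ -5 — holds

Answer: Yes, holds for both x = 100 and x = -100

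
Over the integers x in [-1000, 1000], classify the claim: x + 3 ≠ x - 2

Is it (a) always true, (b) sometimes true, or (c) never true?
Over all integers in [-1000, 1000], LHS − RHS is always positive; it is smallest at x = 0, where it equals 5:
x = 0: LHS = 0 + 3 = 3, RHS = 0 - 2 = -2; 3 ≠ -2 — holds
At the ends of the range:
x = -1000: LHS = (-1000) + 3 = -997, RHS = (-1000) - 2 = -1002; -997 ≠ -1002 — holds
x = 1000: LHS = 1000 + 3 = 1003, RHS = 1000 - 2 = 998; 1003 ≠ 998 — holds
Hence LHS − RHS is never 0, i.e. the two sides are never equal, so the relation holds for every integer in [-1000, 1000].

No counterexample exists.

Answer: Always true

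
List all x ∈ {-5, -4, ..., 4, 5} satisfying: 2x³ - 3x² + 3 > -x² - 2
Holds for: {-1, 0, 1, 2, 3, 4, 5}
Fails for: {-5, -4, -3, -2}

Answer: {-1, 0, 1, 2, 3, 4, 5}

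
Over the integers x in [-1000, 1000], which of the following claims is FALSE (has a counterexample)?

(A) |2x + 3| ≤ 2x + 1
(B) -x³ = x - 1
(A) x = 0: LHS = |2·0 + 3| = |3| = 3, RHS = 2·0 + 1 = 1; 3 ≤ 1 — FAILS
(B) x = 0: LHS = -0³ = 0, RHS = 0 - 1 = -1; 0 = -1 — FAILS

Answer: Both A and B are false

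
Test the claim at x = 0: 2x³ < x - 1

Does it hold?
x = 0: LHS = 2·0³ = 0, RHS = 0 - 1 = -1; 0 < -1 — FAILS

The relation fails at x = 0, so x = 0 is a counterexample.

Answer: No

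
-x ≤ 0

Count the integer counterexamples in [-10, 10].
Counterexamples in [-10, 10]: {-10, -9, -8, -7, -6, -5, -4, -3, -2, -1}.

Counting them gives 10 values.

Answer: 10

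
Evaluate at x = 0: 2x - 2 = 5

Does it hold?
x = 0: LHS = 2·0 - 2 = -2; -2 = 5 — FAILS

The relation fails at x = 0, so x = 0 is a counterexample.

Answer: No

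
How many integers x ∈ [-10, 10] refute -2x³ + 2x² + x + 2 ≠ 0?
Track d = LHS − RHS over the integers in [-10, 10]. Equality would need d = 0, but d changes sign only between consecutive integers, jumping over 0:
x = 1: LHS = -2·1³ + 2·1² + 1 + 2 = 3; 3 ≠ 0 — holds  (d = 3)
x = 2: LHS = -2·2³ + 2·2² + 2 + 2 = -4; -4 ≠ 0 — holds  (d = -4)
Away from these crossings d keeps a constant sign, and checking every integer in [-10, 10] confirms d ≠ 0 throughout. Hence the two sides are never equal, so the relation holds for every integer in [-10, 10].

No counterexample appears in that range.

Answer: 0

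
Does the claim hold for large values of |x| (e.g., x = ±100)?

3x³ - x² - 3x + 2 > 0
x = 100: LHS = 3·100³ - 100² - 3·100 + 2 = 2989702; 2989702 > 0 — holds
x = -100: LHS = 3·(-100)³ - (-100)² - 3·(-100) + 2 = -3009698; -3009698 > 0 — FAILS

Answer: Partially: holds for x = 100, fails for x = -100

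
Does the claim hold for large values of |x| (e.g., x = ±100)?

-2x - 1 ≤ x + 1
x = 100: LHS = -2·100 - 1 = -201, RHS = 100 + 1 = 101; -201 ≤ 101 — holds
x = -100: LHS = -2·(-100) - 1 = 199, RHS = (-100) + 1 = -99; 199 ≤ -99 — FAILS

Answer: Partially: holds for x = 100, fails for x = -100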